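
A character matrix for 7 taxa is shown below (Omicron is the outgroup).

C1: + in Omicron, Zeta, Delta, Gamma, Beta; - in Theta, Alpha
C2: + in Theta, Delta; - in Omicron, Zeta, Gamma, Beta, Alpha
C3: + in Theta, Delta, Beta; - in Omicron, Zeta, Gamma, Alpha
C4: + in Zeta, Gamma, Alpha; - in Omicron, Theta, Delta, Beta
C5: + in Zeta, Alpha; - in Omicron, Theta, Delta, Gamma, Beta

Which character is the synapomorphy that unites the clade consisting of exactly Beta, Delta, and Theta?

Character polarity is set by the outgroup: the derived state is whichever differs from the outgroup's state, so for C1 the derived state is '-', and for the remaining characters it is '+'.
C1 groups Alpha and Theta, which is incompatible with the clades supported by the remaining characters; treating it as convergent (homoplasy) costs fewer steps than any alternative tree.
C2 (derived state '+') is shared by Delta and Theta — a synapomorphy uniting that clade.
C3: derived state '+' in Beta, Delta, and Theta only — synapomorphy for {Beta, Delta, Theta}.
C4 (derived state '+') is shared by Alpha, Gamma, and Zeta — a synapomorphy uniting that clade.
C5 (derived state '+') is shared by Alpha and Zeta — a synapomorphy uniting that clade.
Most parsimonious ingroup topology: (((Zeta,Alpha),Gamma),((Theta,Delta),Beta)).
The clade {Beta, Delta, Theta} is supported by C3: its derived state '+' occurs in exactly those taxa and in no other taxon (including the outgroup).

C3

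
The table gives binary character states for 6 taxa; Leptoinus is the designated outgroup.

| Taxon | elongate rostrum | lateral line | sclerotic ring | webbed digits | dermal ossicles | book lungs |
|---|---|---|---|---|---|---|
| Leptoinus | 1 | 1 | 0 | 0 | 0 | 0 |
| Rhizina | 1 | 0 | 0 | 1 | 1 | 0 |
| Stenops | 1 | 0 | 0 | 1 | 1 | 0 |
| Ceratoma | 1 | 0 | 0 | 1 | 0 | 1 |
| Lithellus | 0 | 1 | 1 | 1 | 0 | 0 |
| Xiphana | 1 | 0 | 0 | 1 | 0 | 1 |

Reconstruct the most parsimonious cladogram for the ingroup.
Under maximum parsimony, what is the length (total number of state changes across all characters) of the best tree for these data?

Character polarity is set by the outgroup: the derived state is whichever differs from the outgroup's state, so for elongate rostrum, lateral line the derived state is '0', and for the remaining characters it is '1'.
elongate rostrum (derived state '0') is unique to Lithellus (autapomorphy; uninformative for grouping).
lateral line: derived state '0' in Ceratoma, Rhizina, Stenops, and Xiphana only — synapomorphy for {Ceratoma, Rhizina, Stenops, Xiphana}.
sclerotic ring (derived state '1') is unique to Lithellus (autapomorphy; uninformative for grouping).
All ingroup taxa share the derived state '1' for webbed digits; it defines the ingroup but does not resolve relationships within it.
dermal ossicles (derived state '1') is shared by Rhizina and Stenops — a synapomorphy uniting that clade.
book lungs: derived state '1' in Ceratoma and Xiphana only — synapomorphy for {Ceratoma, Xiphana}.
Most parsimonious ingroup topology: (((Rhizina,Stenops),(Ceratoma,Xiphana)),Lithellus).
Changes per character on this tree: elongate rostrum: 1; lateral line: 1; sclerotic ring: 1; webbed digits: 1; dermal ossicles: 1; book lungs: 1.
Total = 6.

6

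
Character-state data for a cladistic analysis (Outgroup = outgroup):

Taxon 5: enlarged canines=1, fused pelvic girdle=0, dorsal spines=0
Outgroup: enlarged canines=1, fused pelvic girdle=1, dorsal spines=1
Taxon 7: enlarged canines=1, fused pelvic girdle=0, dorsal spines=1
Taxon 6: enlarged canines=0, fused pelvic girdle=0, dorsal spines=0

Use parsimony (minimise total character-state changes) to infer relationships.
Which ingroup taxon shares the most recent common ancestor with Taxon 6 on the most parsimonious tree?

Taxon 5

The outgroup has state '1' for every character, so '0' is the derived state throughout.
enlarged canines (derived state '0') is unique to Taxon 6 (autapomorphy; uninformative for grouping).
All ingroup taxa share the derived state '0' for fused pelvic girdle; it defines the ingroup but does not resolve relationships within it.
dorsal spines (derived state '0') is shared by Taxon 5 and Taxon 6 — a synapomorphy uniting that clade.
Most parsimonious ingroup topology: ((Taxon 6,Taxon 5),Taxon 7).
Taxon 6 and Taxon 5 form a cherry on this tree, so they are sister taxa.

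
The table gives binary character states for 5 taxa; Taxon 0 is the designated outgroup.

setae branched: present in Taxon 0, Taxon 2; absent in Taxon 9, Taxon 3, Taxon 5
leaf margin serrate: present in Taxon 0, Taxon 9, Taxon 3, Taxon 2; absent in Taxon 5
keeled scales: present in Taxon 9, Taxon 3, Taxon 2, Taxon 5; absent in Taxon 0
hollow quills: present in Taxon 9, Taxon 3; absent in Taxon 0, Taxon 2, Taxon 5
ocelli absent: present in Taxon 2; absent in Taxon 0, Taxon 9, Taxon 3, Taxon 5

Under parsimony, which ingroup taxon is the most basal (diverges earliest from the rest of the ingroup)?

Taxon 2

Character polarity is set by the outgroup: the derived state is whichever differs from the outgroup's state, so for setae branched, leaf margin serrate the derived state is 'absent', and for the remaining characters it is 'present'.
setae branched (derived state 'absent') is shared by Taxon 3, Taxon 5, and Taxon 9 — a synapomorphy uniting that clade.
leaf margin serrate (derived state 'absent') is unique to Taxon 5 (autapomorphy; uninformative for grouping).
keeled scales (derived state 'present') is shared by all ingroup taxa — unites the whole ingroup.
Only Taxon 3 and Taxon 9 show the derived state 'present' for hollow quills, supporting them as a clade.
ocelli absent: derived state 'present' in Taxon 2 only — an autapomorphy, so it tells us nothing about relationships among taxa.
Most parsimonious ingroup topology: (((Taxon 9,Taxon 3),Taxon 5),Taxon 2).
Taxon 2 is sister to the clade containing all other ingroup taxa, so it is the earliest-diverging (most basal) ingroup lineage.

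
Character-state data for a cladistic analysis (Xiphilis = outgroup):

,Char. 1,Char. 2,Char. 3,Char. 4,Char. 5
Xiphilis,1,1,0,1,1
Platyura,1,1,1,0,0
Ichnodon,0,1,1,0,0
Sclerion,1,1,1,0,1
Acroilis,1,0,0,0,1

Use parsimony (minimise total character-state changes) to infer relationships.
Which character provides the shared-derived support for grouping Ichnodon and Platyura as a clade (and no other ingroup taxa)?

Character polarity is set by the outgroup: the derived state is whichever differs from the outgroup's state, so for Char. 1, Char. 2, Char. 4, Char. 5 the derived state is '0', and for the remaining characters it is '1'.
Char. 1: derived state '0' in Ichnodon only — an autapomorphy, so it tells us nothing about relationships among taxa.
Char. 2: derived state '0' in Acroilis only — an autapomorphy, so it tells us nothing about relationships among taxa.
Char. 3 (derived state '1') is shared by Ichnodon, Platyura, and Sclerion — a synapomorphy uniting that clade.
Char. 4 (derived state '0') is shared by all ingroup taxa — unites the whole ingroup.
Char. 5: derived state '0' in Ichnodon and Platyura only — synapomorphy for {Ichnodon, Platyura}.
Most parsimonious ingroup topology: (((Platyura,Ichnodon),Sclerion),Acroilis).
The clade {Ichnodon, Platyura} is supported by Char. 5: its derived state '0' occurs in exactly those taxa and in no other taxon (including the outgroup).

Char. 5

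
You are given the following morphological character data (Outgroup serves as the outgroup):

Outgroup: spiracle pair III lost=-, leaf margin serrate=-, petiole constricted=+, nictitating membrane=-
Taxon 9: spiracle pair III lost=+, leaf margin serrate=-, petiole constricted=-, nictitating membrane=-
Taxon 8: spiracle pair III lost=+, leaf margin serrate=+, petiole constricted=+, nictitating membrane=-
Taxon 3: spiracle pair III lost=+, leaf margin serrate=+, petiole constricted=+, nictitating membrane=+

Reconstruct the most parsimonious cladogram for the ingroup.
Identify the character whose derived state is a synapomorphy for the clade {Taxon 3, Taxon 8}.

leaf margin serrate

Character polarity is set by the outgroup: the derived state is whichever differs from the outgroup's state, so for petiole constricted the derived state is '-', and for the remaining characters it is '+'.
All ingroup taxa share the derived state '+' for spiracle pair III lost; it defines the ingroup but does not resolve relationships within it.
Only Taxon 3 and Taxon 8 show the derived state '+' for leaf margin serrate, supporting them as a clade.
petiole constricted (derived state '-') is unique to Taxon 9 (autapomorphy; uninformative for grouping).
nictitating membrane: derived state '+' in Taxon 3 only — an autapomorphy, so it tells us nothing about relationships among taxa.
Most parsimonious ingroup topology: (Taxon 9,(Taxon 8,Taxon 3)).
The clade {Taxon 3, Taxon 8} is supported by leaf margin serrate: its derived state '+' occurs in exactly those taxa and in no other taxon (including the outgroup).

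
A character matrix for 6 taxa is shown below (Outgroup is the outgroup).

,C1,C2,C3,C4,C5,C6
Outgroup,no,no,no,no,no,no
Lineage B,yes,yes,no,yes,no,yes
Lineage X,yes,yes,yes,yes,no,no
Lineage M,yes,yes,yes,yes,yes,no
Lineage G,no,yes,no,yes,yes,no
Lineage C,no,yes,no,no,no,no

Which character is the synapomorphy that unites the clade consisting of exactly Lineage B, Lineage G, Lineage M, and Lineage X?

C4

The outgroup has state 'no' for every character, so 'yes' is the derived state throughout.
C1 (derived state 'yes') is shared by Lineage B, Lineage M, and Lineage X — a synapomorphy uniting that clade.
C2 (derived state 'yes') is shared by all ingroup taxa — unites the whole ingroup.
C3: derived state 'yes' in Lineage M and Lineage X only — synapomorphy for {Lineage M, Lineage X}.
C4: derived state 'yes' in Lineage B, Lineage G, Lineage M, and Lineage X only — synapomorphy for {Lineage B, Lineage G, Lineage M, Lineage X}.
C5 (state 'yes') occurs in Lineage G and Lineage M but conflicts with the nesting implied by the other characters — most parsimoniously interpreted as homoplasy.
C6 (derived state 'yes') is unique to Lineage B (autapomorphy; uninformative for grouping).
Most parsimonious ingroup topology: (((Lineage B,(Lineage X,Lineage M)),Lineage G),Lineage C).
The clade {Lineage B, Lineage G, Lineage M, Lineage X} is supported by C4: its derived state 'yes' occurs in exactly those taxa and in no other taxon (including the outgroup).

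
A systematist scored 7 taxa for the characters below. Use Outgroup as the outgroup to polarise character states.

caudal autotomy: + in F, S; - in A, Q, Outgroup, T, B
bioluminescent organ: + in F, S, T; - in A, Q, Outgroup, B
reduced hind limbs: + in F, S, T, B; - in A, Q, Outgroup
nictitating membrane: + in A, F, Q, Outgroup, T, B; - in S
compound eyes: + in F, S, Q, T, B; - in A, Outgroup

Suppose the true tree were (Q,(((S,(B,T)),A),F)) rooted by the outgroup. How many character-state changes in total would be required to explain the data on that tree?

Map each character onto (Q,(((S,(B,T)),A),F)) (rooted by Outgroup) and count the minimum state changes it requires (Fitch parsimony):
caudal autotomy: 2; bioluminescent organ: 3; reduced hind limbs: 2; nictitating membrane: 1; compound eyes: 2.
Total tree length = 10.

10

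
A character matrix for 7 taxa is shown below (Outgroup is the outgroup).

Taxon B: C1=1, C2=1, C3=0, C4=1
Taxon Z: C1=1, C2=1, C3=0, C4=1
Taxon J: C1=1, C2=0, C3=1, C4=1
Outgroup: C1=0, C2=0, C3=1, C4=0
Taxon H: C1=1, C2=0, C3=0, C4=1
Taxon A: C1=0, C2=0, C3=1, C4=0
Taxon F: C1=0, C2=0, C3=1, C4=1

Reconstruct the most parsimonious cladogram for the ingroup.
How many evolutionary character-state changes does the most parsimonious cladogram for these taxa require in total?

4

Character polarity is set by the outgroup: the derived state is whichever differs from the outgroup's state, so for C3 the derived state is '0', and for the remaining characters it is '1'.
C1: derived state '1' in Taxon B, Taxon H, Taxon J, and Taxon Z only — synapomorphy for {Taxon B, Taxon H, Taxon J, Taxon Z}.
Only Taxon B and Taxon Z show the derived state '1' for C2, supporting them as a clade.
Only Taxon B, Taxon H, and Taxon Z show the derived state '0' for C3, supporting them as a clade.
C4 (derived state '1') is shared by Taxon B, Taxon F, Taxon H, Taxon J, and Taxon Z — a synapomorphy uniting that clade.
Most parsimonious ingroup topology: ((Taxon F,((Taxon H,(Taxon Z,Taxon B)),Taxon J)),Taxon A).
Changes per character on this tree: C1: 1; C2: 1; C3: 1; C4: 1.
Total = 4.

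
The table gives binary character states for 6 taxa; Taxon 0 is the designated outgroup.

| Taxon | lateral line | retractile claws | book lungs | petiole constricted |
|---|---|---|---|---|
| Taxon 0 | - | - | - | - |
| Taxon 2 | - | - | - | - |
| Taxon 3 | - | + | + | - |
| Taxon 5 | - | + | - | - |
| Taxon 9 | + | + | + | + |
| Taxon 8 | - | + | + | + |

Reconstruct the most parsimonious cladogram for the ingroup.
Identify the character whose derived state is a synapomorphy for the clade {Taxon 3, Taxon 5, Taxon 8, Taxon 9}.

retractile claws

The outgroup has state '-' for every character, so '+' is the derived state throughout.
lateral line (derived state '+') is unique to Taxon 9 (autapomorphy; uninformative for grouping).
Only Taxon 3, Taxon 5, Taxon 8, and Taxon 9 show the derived state '+' for retractile claws, supporting them as a clade.
book lungs: derived state '+' in Taxon 3, Taxon 8, and Taxon 9 only — synapomorphy for {Taxon 3, Taxon 8, Taxon 9}.
petiole constricted (derived state '+') is shared by Taxon 8 and Taxon 9 — a synapomorphy uniting that clade.
Most parsimonious ingroup topology: (Taxon 2,((Taxon 3,(Taxon 9,Taxon 8)),Taxon 5)).
The clade {Taxon 3, Taxon 5, Taxon 8, Taxon 9} is supported by retractile claws: its derived state '+' occurs in exactly those taxa and in no other taxon (including the outgroup).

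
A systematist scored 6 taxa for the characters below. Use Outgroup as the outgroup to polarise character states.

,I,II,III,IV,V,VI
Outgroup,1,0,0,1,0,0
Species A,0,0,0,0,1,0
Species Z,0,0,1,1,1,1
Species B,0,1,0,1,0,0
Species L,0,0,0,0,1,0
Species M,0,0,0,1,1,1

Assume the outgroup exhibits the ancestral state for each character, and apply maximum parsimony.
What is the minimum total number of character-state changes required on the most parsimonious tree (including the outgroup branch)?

6

Character polarity is set by the outgroup: the derived state is whichever differs from the outgroup's state, so for I, IV the derived state is '0', and for the remaining characters it is '1'.
All ingroup taxa share the derived state '0' for I; it defines the ingroup but does not resolve relationships within it.
II (derived state '1') is unique to Species B (autapomorphy; uninformative for grouping).
III: derived state '1' in Species Z only — an autapomorphy, so it tells us nothing about relationships among taxa.
Only Species A and Species L show the derived state '0' for IV, supporting them as a clade.
V: derived state '1' in Species A, Species L, Species M, and Species Z only — synapomorphy for {Species A, Species L, Species M, Species Z}.
VI: derived state '1' in Species M and Species Z only — synapomorphy for {Species M, Species Z}.
Most parsimonious ingroup topology: (((Species A,Species L),(Species Z,Species M)),Species B).
Changes per character on this tree: I: 1; II: 1; III: 1; IV: 1; V: 1; VI: 1.
Total = 6.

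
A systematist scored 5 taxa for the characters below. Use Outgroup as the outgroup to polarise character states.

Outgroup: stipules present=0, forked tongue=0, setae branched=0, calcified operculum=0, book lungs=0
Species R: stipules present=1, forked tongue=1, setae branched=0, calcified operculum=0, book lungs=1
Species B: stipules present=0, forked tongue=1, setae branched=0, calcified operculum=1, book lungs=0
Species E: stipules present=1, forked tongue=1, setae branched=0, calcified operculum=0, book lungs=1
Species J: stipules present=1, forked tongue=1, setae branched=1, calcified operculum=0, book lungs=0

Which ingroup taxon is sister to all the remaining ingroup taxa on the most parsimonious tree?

The outgroup has state '0' for every character, so '1' is the derived state throughout.
stipules present (derived state '1') is shared by Species E, Species J, and Species R — a synapomorphy uniting that clade.
All ingroup taxa share the derived state '1' for forked tongue; it defines the ingroup but does not resolve relationships within it.
setae branched: derived state '1' in Species J only — an autapomorphy, so it tells us nothing about relationships among taxa.
calcified operculum (derived state '1') is unique to Species B (autapomorphy; uninformative for grouping).
book lungs: derived state '1' in Species E and Species R only — synapomorphy for {Species E, Species R}.
Most parsimonious ingroup topology: (((Species R,Species E),Species J),Species B).
Species B is sister to the clade containing all other ingroup taxa, so it is the earliest-diverging (most basal) ingroup lineage.

Species B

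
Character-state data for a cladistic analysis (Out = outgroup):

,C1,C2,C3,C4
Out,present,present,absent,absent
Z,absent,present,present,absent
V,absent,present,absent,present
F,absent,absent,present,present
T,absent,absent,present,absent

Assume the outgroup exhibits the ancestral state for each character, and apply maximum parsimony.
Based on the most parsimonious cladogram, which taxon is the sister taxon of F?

Character polarity is set by the outgroup: the derived state is whichever differs from the outgroup's state, so for C1, C2 the derived state is 'absent', and for the remaining characters it is 'present'.
C1 (derived state 'absent') is shared by all ingroup taxa — unites the whole ingroup.
Only F and T show the derived state 'absent' for C2, supporting them as a clade.
C3: derived state 'present' in F, T, and Z only — synapomorphy for {F, T, Z}.
C4 groups F and V, which is incompatible with the clades supported by the remaining characters; treating it as convergent (homoplasy) costs fewer steps than any alternative tree.
Most parsimonious ingroup topology: ((Z,(F,T)),V).
F and T form a cherry on this tree, so they are sister taxa.

T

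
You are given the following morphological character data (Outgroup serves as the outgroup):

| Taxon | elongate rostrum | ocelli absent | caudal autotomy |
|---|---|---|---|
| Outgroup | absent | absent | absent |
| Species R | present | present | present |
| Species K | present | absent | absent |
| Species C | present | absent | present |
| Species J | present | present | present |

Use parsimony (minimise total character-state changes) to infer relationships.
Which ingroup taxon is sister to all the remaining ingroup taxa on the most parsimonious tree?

The outgroup has state 'absent' for every character, so 'present' is the derived state throughout.
All ingroup taxa share the derived state 'present' for elongate rostrum; it defines the ingroup but does not resolve relationships within it.
Only Species J and Species R show the derived state 'present' for ocelli absent, supporting them as a clade.
caudal autotomy (derived state 'present') is shared by Species C, Species J, and Species R — a synapomorphy uniting that clade.
Most parsimonious ingroup topology: (((Species R,Species J),Species C),Species K).
Species K is sister to the clade containing all other ingroup taxa, so it is the earliest-diverging (most basal) ingroup lineage.

Species K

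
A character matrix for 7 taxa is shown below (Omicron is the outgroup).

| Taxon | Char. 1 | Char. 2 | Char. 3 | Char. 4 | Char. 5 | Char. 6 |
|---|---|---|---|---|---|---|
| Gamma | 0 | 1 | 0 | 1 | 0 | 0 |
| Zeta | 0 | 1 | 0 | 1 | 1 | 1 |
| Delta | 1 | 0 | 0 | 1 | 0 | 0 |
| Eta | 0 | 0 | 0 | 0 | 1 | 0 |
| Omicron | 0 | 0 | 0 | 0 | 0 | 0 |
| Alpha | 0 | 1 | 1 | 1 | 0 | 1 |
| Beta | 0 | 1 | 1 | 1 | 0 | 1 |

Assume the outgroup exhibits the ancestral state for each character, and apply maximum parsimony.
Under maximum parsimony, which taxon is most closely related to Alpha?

The outgroup has state '0' for every character, so '1' is the derived state throughout.
Char. 1 (derived state '1') is unique to Delta (autapomorphy; uninformative for grouping).
Char. 2: derived state '1' in Alpha, Beta, Gamma, and Zeta only — synapomorphy for {Alpha, Beta, Gamma, Zeta}.
Only Alpha and Beta show the derived state '1' for Char. 3, supporting them as a clade.
Only Alpha, Beta, Delta, Gamma, and Zeta show the derived state '1' for Char. 4, supporting them as a clade.
Char. 5 (state '1') occurs in Eta and Zeta but conflicts with the nesting implied by the other characters — most parsimoniously interpreted as homoplasy.
Char. 6 (derived state '1') is shared by Alpha, Beta, and Zeta — a synapomorphy uniting that clade.
Most parsimonious ingroup topology: (Eta,(((Zeta,(Alpha,Beta)),Gamma),Delta)).
Alpha and Beta form a cherry on this tree, so they are sister taxa.

Beta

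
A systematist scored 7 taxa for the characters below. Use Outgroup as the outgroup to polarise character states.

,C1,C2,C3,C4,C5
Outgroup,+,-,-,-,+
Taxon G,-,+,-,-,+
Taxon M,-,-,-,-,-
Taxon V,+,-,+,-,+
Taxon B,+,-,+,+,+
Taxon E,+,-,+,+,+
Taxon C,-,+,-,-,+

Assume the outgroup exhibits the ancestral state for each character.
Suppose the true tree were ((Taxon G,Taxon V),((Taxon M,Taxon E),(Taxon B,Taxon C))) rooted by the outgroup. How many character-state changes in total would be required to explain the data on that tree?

11

Map each character onto ((Taxon G,Taxon V),((Taxon M,Taxon E),(Taxon B,Taxon C))) (rooted by Outgroup) and count the minimum state changes it requires (Fitch parsimony):
C1: 3; C2: 2; C3: 3; C4: 2; C5: 1.
Total tree length = 11.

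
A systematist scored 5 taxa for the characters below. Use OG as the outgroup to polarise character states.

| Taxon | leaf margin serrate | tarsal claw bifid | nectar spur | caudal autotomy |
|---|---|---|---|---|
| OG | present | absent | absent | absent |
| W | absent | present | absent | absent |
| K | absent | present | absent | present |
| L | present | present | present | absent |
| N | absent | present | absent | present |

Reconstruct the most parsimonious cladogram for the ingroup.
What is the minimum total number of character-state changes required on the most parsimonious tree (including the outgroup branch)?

Character polarity is set by the outgroup: the derived state is whichever differs from the outgroup's state, so for leaf margin serrate the derived state is 'absent', and for the remaining characters it is 'present'.
leaf margin serrate: derived state 'absent' in K, N, and W only — synapomorphy for {K, N, W}.
All ingroup taxa share the derived state 'present' for tarsal claw bifid; it defines the ingroup but does not resolve relationships within it.
nectar spur (derived state 'present') is unique to L (autapomorphy; uninformative for grouping).
caudal autotomy (derived state 'present') is shared by K and N — a synapomorphy uniting that clade.
Most parsimonious ingroup topology: ((W,(K,N)),L).
Changes per character on this tree: leaf margin serrate: 1; tarsal claw bifid: 1; nectar spur: 1; caudal autotomy: 1.
Total = 4.

4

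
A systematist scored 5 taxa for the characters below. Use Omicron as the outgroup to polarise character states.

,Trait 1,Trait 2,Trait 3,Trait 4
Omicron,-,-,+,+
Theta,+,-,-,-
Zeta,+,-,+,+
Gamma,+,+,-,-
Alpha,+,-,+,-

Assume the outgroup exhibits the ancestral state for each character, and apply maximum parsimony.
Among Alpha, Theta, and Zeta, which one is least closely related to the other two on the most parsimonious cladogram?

Zeta

Character polarity is set by the outgroup: the derived state is whichever differs from the outgroup's state, so for Trait 3, Trait 4 the derived state is '-', and for the remaining characters it is '+'.
All ingroup taxa share the derived state '+' for Trait 1; it defines the ingroup but does not resolve relationships within it.
Trait 2 (derived state '+') is unique to Gamma (autapomorphy; uninformative for grouping).
Trait 3: derived state '-' in Gamma and Theta only — synapomorphy for {Gamma, Theta}.
Only Alpha, Gamma, and Theta show the derived state '-' for Trait 4, supporting them as a clade.
Most parsimonious ingroup topology: (((Theta,Gamma),Alpha),Zeta).
Alpha and Theta share a more recent common ancestor with each other than either does with Zeta, so Zeta is the least closely related of the three.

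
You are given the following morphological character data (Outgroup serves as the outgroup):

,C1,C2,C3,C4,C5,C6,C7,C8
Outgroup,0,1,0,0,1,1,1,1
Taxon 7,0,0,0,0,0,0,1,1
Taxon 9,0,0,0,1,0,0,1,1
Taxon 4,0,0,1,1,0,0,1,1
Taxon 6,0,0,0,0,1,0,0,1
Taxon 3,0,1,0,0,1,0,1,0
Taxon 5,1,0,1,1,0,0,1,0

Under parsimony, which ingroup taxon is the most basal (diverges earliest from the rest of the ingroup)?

Character polarity is set by the outgroup: the derived state is whichever differs from the outgroup's state, so for C2, C5, C6, C7, C8 the derived state is '0', and for the remaining characters it is '1'.
C1: derived state '1' in Taxon 5 only — an autapomorphy, so it tells us nothing about relationships among taxa.
C2 (derived state '0') is shared by Taxon 4, Taxon 5, Taxon 6, Taxon 7, and Taxon 9 — a synapomorphy uniting that clade.
C3: derived state '1' in Taxon 4 and Taxon 5 only — synapomorphy for {Taxon 4, Taxon 5}.
C4: derived state '1' in Taxon 4, Taxon 5, and Taxon 9 only — synapomorphy for {Taxon 4, Taxon 5, Taxon 9}.
C5 (derived state '0') is shared by Taxon 4, Taxon 5, Taxon 7, and Taxon 9 — a synapomorphy uniting that clade.
All ingroup taxa share the derived state '0' for C6; it defines the ingroup but does not resolve relationships within it.
C7: derived state '0' in Taxon 6 only — an autapomorphy, so it tells us nothing about relationships among taxa.
C8 groups Taxon 3 and Taxon 5, which is incompatible with the clades supported by the remaining characters; treating it as convergent (homoplasy) costs fewer steps than any alternative tree.
Most parsimonious ingroup topology: (((Taxon 7,(Taxon 9,(Taxon 4,Taxon 5))),Taxon 6),Taxon 3).
Taxon 3 is sister to the clade containing all other ingroup taxa, so it is the earliest-diverging (most basal) ingroup lineage.

Taxon 3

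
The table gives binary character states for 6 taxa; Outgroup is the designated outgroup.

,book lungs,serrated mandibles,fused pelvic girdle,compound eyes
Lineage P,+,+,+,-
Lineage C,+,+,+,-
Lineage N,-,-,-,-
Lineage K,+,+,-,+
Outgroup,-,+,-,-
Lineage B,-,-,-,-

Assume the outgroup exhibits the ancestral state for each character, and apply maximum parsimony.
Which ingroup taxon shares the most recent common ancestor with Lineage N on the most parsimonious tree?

Lineage B

Character polarity is set by the outgroup: the derived state is whichever differs from the outgroup's state, so for serrated mandibles the derived state is '-', and for the remaining characters it is '+'.
Only Lineage C, Lineage K, and Lineage P show the derived state '+' for book lungs, supporting them as a clade.
Only Lineage B and Lineage N show the derived state '-' for serrated mandibles, supporting them as a clade.
Only Lineage C and Lineage P show the derived state '+' for fused pelvic girdle, supporting them as a clade.
compound eyes: derived state '+' in Lineage K only — an autapomorphy, so it tells us nothing about relationships among taxa.
Most parsimonious ingroup topology: ((Lineage N,Lineage B),(Lineage K,(Lineage P,Lineage C))).
Lineage N and Lineage B form a cherry on this tree, so they are sister taxa.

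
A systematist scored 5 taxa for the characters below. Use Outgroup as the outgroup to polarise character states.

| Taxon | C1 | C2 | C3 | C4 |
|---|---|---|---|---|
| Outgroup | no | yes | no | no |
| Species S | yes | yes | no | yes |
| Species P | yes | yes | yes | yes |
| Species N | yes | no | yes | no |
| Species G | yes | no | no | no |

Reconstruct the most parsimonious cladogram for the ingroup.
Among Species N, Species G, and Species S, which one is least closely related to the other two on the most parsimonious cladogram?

Character polarity is set by the outgroup: the derived state is whichever differs from the outgroup's state, so for C2 the derived state is 'no', and for the remaining characters it is 'yes'.
C1 (derived state 'yes') is shared by all ingroup taxa — unites the whole ingroup.
C2 (derived state 'no') is shared by Species G and Species N — a synapomorphy uniting that clade.
C3 (state 'yes') occurs in Species N and Species P but conflicts with the nesting implied by the other characters — most parsimoniously interpreted as homoplasy.
C4: derived state 'yes' in Species P and Species S only — synapomorphy for {Species P, Species S}.
Most parsimonious ingroup topology: ((Species S,Species P),(Species N,Species G)).
Species N and Species G share a more recent common ancestor with each other than either does with Species S, so Species S is the least closely related of the three.

Species S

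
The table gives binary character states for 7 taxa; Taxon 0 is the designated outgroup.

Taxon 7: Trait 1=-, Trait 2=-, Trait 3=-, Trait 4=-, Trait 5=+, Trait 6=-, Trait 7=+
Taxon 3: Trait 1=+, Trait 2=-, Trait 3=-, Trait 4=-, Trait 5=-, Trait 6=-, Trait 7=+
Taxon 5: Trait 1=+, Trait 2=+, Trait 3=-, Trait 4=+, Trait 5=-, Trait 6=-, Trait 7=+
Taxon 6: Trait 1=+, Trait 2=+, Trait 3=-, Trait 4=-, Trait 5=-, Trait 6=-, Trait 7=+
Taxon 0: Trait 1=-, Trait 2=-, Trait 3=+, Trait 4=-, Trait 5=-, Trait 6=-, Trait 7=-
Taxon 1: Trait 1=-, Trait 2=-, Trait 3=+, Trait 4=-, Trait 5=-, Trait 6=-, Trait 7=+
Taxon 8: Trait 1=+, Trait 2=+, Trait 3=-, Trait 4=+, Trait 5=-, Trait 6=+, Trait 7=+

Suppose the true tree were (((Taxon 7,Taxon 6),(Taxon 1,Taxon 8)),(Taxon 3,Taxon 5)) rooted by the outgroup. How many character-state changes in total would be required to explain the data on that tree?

13

Map each character onto (((Taxon 7,Taxon 6),(Taxon 1,Taxon 8)),(Taxon 3,Taxon 5)) (rooted by Taxon 0) and count the minimum state changes it requires (Fitch parsimony):
Trait 1: 3; Trait 2: 3; Trait 3: 2; Trait 4: 2; Trait 5: 1; Trait 6: 1; Trait 7: 1.
Total tree length = 13.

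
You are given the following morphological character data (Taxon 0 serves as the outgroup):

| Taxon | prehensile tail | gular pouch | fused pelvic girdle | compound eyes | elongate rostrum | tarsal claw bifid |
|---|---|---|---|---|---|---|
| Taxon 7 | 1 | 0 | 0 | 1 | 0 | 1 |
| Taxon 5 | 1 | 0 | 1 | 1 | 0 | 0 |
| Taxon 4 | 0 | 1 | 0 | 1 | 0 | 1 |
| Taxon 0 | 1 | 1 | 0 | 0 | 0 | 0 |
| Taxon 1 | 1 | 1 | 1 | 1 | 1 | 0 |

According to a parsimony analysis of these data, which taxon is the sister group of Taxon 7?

Character polarity is set by the outgroup: the derived state is whichever differs from the outgroup's state, so for prehensile tail, gular pouch the derived state is '0', and for the remaining characters it is '1'.
prehensile tail (derived state '0') is unique to Taxon 4 (autapomorphy; uninformative for grouping).
gular pouch (state '0') occurs in Taxon 5 and Taxon 7 but conflicts with the nesting implied by the other characters — most parsimoniously interpreted as homoplasy.
fused pelvic girdle: derived state '1' in Taxon 1 and Taxon 5 only — synapomorphy for {Taxon 1, Taxon 5}.
compound eyes (derived state '1') is shared by all ingroup taxa — unites the whole ingroup.
elongate rostrum: derived state '1' in Taxon 1 only — an autapomorphy, so it tells us nothing about relationships among taxa.
tarsal claw bifid (derived state '1') is shared by Taxon 4 and Taxon 7 — a synapomorphy uniting that clade.
Most parsimonious ingroup topology: ((Taxon 4,Taxon 7),(Taxon 1,Taxon 5)).
Taxon 7 and Taxon 4 form a cherry on this tree, so they are sister taxa.

Taxon 4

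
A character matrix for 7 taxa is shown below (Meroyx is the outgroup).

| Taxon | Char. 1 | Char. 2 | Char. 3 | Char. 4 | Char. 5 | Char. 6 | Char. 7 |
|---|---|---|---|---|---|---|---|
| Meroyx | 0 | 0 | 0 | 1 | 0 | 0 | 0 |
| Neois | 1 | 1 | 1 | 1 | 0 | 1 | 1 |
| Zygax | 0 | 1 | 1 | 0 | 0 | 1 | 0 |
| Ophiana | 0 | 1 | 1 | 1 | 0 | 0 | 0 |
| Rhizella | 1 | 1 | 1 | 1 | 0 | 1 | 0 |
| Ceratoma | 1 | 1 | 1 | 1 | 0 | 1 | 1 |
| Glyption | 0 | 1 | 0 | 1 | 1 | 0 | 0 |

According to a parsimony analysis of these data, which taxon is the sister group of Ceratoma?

Character polarity is set by the outgroup: the derived state is whichever differs from the outgroup's state, so for Char. 4 the derived state is '0', and for the remaining characters it is '1'.
Char. 1: derived state '1' in Ceratoma, Neois, and Rhizella only — synapomorphy for {Ceratoma, Neois, Rhizella}.
Char. 2 (derived state '1') is shared by all ingroup taxa — unites the whole ingroup.
Char. 3 (derived state '1') is shared by Ceratoma, Neois, Ophiana, Rhizella, and Zygax — a synapomorphy uniting that clade.
Char. 4 (derived state '0') is unique to Zygax (autapomorphy; uninformative for grouping).
Char. 5 (derived state '1') is unique to Glyption (autapomorphy; uninformative for grouping).
Char. 6: derived state '1' in Ceratoma, Neois, Rhizella, and Zygax only — synapomorphy for {Ceratoma, Neois, Rhizella, Zygax}.
Char. 7 (derived state '1') is shared by Ceratoma and Neois — a synapomorphy uniting that clade.
Most parsimonious ingroup topology: (((((Neois,Ceratoma),Rhizella),Zygax),Ophiana),Glyption).
Ceratoma and Neois form a cherry on this tree, so they are sister taxa.

Neois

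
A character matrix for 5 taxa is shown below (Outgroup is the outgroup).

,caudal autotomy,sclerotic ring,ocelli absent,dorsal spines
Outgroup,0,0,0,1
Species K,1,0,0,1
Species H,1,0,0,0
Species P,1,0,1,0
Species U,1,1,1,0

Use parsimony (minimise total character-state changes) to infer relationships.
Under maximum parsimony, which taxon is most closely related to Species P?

Species U

Character polarity is set by the outgroup: the derived state is whichever differs from the outgroup's state, so for dorsal spines the derived state is '0', and for the remaining characters it is '1'.
All ingroup taxa share the derived state '1' for caudal autotomy; it defines the ingroup but does not resolve relationships within it.
sclerotic ring: derived state '1' in Species U only — an autapomorphy, so it tells us nothing about relationships among taxa.
ocelli absent: derived state '1' in Species P and Species U only — synapomorphy for {Species P, Species U}.
Only Species H, Species P, and Species U show the derived state '0' for dorsal spines, supporting them as a clade.
Most parsimonious ingroup topology: (Species K,(Species H,(Species P,Species U))).
Species P and Species U form a cherry on this tree, so they are sister taxa.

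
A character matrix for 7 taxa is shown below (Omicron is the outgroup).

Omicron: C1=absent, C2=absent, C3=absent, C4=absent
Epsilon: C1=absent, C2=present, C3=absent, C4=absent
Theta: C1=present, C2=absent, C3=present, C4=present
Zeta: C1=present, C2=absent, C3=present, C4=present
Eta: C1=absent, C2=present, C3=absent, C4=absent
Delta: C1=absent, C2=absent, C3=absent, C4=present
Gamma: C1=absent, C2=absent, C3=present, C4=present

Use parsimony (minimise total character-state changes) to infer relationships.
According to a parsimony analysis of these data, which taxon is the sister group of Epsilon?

The outgroup has state 'absent' for every character, so 'present' is the derived state throughout.
Only Theta and Zeta show the derived state 'present' for C1, supporting them as a clade.
Only Epsilon and Eta show the derived state 'present' for C2, supporting them as a clade.
Only Gamma, Theta, and Zeta show the derived state 'present' for C3, supporting them as a clade.
C4 (derived state 'present') is shared by Delta, Gamma, Theta, and Zeta — a synapomorphy uniting that clade.
Most parsimonious ingroup topology: ((Epsilon,Eta),(((Theta,Zeta),Gamma),Delta)).
Epsilon and Eta form a cherry on this tree, so they are sister taxa.

Eta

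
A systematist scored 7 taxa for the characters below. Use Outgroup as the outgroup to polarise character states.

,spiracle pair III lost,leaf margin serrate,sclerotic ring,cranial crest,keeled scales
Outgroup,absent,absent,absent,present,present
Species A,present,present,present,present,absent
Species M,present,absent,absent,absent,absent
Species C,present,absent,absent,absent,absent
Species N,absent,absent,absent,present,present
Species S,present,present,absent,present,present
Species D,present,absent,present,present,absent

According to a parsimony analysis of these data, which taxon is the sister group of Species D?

Character polarity is set by the outgroup: the derived state is whichever differs from the outgroup's state, so for cranial crest, keeled scales the derived state is 'absent', and for the remaining characters it is 'present'.
spiracle pair III lost (derived state 'present') is shared by Species A, Species C, Species D, Species M, and Species S — a synapomorphy uniting that clade.
leaf margin serrate groups Species A and Species S, which is incompatible with the clades supported by the remaining characters; treating it as convergent (homoplasy) costs fewer steps than any alternative tree.
Only Species A and Species D show the derived state 'present' for sclerotic ring, supporting them as a clade.
Only Species C and Species M show the derived state 'absent' for cranial crest, supporting them as a clade.
keeled scales (derived state 'absent') is shared by Species A, Species C, Species D, and Species M — a synapomorphy uniting that clade.
Most parsimonious ingroup topology: ((((Species A,Species D),(Species M,Species C)),Species S),Species N).
Species D and Species A form a cherry on this tree, so they are sister taxa.

Species A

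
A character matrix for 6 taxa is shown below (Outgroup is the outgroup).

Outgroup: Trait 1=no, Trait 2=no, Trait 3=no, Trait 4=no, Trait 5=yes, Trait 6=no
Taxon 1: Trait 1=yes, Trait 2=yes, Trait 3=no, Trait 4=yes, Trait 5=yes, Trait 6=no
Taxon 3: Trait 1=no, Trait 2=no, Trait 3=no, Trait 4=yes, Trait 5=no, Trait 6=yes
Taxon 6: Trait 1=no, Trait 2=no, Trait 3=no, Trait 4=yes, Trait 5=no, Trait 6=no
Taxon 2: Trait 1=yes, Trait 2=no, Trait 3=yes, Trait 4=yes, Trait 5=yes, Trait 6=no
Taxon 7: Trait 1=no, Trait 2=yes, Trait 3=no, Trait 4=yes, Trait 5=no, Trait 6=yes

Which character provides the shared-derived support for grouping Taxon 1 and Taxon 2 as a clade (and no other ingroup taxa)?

Character polarity is set by the outgroup: the derived state is whichever differs from the outgroup's state, so for Trait 5 the derived state is 'no', and for the remaining characters it is 'yes'.
Trait 1: derived state 'yes' in Taxon 1 and Taxon 2 only — synapomorphy for {Taxon 1, Taxon 2}.
Trait 2 (state 'yes') occurs in Taxon 1 and Taxon 7 but conflicts with the nesting implied by the other characters — most parsimoniously interpreted as homoplasy.
Trait 3: derived state 'yes' in Taxon 2 only — an autapomorphy, so it tells us nothing about relationships among taxa.
All ingroup taxa share the derived state 'yes' for Trait 4; it defines the ingroup but does not resolve relationships within it.
Trait 5: derived state 'no' in Taxon 3, Taxon 6, and Taxon 7 only — synapomorphy for {Taxon 3, Taxon 6, Taxon 7}.
Trait 6: derived state 'yes' in Taxon 3 and Taxon 7 only — synapomorphy for {Taxon 3, Taxon 7}.
Most parsimonious ingroup topology: ((Taxon 1,Taxon 2),((Taxon 3,Taxon 7),Taxon 6)).
The clade {Taxon 1, Taxon 2} is supported by Trait 1: its derived state 'yes' occurs in exactly those taxa and in no other taxon (including the outgroup).

Trait 1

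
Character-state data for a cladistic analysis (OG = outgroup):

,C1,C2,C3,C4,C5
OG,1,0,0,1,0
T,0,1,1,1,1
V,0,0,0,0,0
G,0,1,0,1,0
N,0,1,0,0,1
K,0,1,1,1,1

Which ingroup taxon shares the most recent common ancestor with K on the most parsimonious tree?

Character polarity is set by the outgroup: the derived state is whichever differs from the outgroup's state, so for C1, C4 the derived state is '0', and for the remaining characters it is '1'.
C1 (derived state '0') is shared by all ingroup taxa — unites the whole ingroup.
C2: derived state '1' in G, K, N, and T only — synapomorphy for {G, K, N, T}.
Only K and T show the derived state '1' for C3, supporting them as a clade.
C4 groups N and V, which is incompatible with the clades supported by the remaining characters; treating it as convergent (homoplasy) costs fewer steps than any alternative tree.
Only K, N, and T show the derived state '1' for C5, supporting them as a clade.
Most parsimonious ingroup topology: ((((T,K),N),G),V).
K and T form a cherry on this tree, so they are sister taxa.

T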